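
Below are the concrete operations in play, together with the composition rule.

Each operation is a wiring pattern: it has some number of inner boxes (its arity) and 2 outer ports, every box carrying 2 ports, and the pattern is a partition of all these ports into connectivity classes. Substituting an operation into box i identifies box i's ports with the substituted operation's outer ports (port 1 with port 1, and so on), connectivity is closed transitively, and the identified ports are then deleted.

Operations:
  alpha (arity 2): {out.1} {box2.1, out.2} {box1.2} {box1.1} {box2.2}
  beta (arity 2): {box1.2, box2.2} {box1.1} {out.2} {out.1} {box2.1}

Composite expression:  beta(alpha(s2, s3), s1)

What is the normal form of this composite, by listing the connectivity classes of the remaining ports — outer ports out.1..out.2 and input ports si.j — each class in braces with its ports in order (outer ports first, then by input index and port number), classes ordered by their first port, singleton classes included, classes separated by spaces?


{out.1} {out.2} {s1.1} {s1.2, s3.1} {s2.1} {s2.2} {s3.2}

Connectivity passes through glued beta-boundaries; trace each wire chain.
the subtree at alpha composes to {out.1} {out.2, s3.1} {s2.1} {s2.2} {s3.2} on (s2, s3); out.j = own outer ports
the subtree at beta composes to {out.1} {out.2} {s1.1} {s1.2, s3.1} {s2.1} {s2.2} {s3.2} on (s2, s3, s1); out.j = own outer ports


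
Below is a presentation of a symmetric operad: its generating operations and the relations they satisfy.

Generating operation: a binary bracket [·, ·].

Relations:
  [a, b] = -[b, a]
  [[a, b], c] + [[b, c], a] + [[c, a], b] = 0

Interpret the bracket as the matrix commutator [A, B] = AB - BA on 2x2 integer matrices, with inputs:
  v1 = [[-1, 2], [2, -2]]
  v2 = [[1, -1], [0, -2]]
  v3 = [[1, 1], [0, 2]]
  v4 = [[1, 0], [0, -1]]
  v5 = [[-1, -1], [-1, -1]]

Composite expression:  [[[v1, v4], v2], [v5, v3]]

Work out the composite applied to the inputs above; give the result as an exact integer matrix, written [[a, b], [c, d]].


[[24, -32], [16, -24]]

[v1, v4] = [[0, -4], [4, 0]]
[[v1, v4], v2] = [[4, 12], [12, -4]]
[v5, v3] = [[1, -1], [1, -1]]
[[[v1, v4], v2], [v5, v3]] = [[24, -32], [16, -24]]


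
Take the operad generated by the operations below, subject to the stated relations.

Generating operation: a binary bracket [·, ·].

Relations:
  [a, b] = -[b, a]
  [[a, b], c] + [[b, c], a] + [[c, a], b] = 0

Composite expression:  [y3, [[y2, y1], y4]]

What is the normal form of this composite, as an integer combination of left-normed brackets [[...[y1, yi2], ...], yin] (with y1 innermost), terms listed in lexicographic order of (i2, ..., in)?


A multilinear Lie element is pinned by y1-initial words (y1 innermost).
Composite bracket: [y3, [[y2, y1], y4]]
Applying ab - ba throughout gives 8 signed words (2^3 = 8).
Only words starting with y1 matter:
  word y1y2y4y3 has sign +1, contributing +[[[y1, y2], y4], y3]

[[[y1, y2], y4], y3]


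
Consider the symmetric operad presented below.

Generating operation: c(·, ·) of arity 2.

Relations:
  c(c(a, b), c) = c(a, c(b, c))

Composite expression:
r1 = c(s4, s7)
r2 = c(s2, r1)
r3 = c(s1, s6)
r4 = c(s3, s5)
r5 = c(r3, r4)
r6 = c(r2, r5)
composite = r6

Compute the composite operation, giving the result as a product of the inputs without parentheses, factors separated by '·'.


s2 · s4 · s7 · s1 · s6 · s3 · s5

Key point: c is associative — brackets drop, the s-order remains.
c(s4, s7) collapses to s4 · s7
c(s2, c(s4, s7)) collapses to s2 · s4 · s7
c(s1, s6) collapses to s1 · s6
c(s3, s5) collapses to s3 · s5
c(c(s1, s6), c(s3, s5)) collapses to s1 · s6 · s3 · s5
c(c(s2, c(s4, s7)), c(c(s1, s6), c(s3, s5))) collapses to s2 · s4 · s7 · s1 · s6 · s3 · s5


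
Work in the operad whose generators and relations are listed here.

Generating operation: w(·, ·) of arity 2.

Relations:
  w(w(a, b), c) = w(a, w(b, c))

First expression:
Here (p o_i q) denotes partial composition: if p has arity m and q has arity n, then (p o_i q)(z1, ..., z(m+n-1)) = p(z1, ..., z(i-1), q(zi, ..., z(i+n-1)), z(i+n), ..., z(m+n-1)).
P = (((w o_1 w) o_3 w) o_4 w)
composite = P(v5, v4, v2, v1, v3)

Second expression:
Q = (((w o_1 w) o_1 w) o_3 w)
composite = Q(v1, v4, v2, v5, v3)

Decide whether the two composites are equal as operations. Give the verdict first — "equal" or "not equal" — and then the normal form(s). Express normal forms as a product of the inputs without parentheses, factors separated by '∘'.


Normal form of the first expression: v5 ∘ v4 ∘ v2 ∘ v1 ∘ v3
Normal form of the second expression: v1 ∘ v4 ∘ v2 ∘ v5 ∘ v3
Distinct normal forms: not equal.

not equal: they reduce to v5 ∘ v4 ∘ v2 ∘ v1 ∘ v3 and v1 ∘ v4 ∘ v2 ∘ v5 ∘ v3


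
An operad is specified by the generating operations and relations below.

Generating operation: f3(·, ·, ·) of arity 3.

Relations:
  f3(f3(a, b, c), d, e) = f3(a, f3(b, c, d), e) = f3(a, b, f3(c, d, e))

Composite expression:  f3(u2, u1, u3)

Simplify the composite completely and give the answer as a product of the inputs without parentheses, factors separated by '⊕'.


u2 ⊕ u1 ⊕ u3

Associativity of f3 dissolves the nesting; only the u-input order survives.
f3(u2, u1, u3) flattens to u2 ⊕ u1 ⊕ u3


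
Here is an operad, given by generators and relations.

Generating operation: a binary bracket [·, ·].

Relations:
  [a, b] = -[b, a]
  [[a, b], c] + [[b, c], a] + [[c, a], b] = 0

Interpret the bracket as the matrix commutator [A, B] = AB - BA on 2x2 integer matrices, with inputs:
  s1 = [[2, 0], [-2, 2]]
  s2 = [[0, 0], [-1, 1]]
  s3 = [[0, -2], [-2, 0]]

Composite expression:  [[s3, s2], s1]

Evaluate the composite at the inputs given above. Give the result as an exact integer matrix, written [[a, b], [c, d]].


[[4, 0], [8, -4]]

[s3, s2] = [[2, -2], [2, -2]]
[[s3, s2], s1] = [[4, 0], [8, -4]]


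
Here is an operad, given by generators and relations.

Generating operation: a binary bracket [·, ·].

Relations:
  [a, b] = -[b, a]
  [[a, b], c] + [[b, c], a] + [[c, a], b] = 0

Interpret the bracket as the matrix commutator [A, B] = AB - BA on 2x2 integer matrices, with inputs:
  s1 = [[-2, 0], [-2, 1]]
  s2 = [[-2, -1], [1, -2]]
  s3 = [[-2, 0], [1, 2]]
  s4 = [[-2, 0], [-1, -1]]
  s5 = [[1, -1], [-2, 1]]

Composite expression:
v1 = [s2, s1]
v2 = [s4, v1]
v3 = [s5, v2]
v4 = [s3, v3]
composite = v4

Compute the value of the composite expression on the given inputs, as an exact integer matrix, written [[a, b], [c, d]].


[s2, s1] = [[2, -3], [-3, -2]]
[s4, [s2, s1]] = [[-3, 3], [-7, 3]]
[s5, [s4, [s2, s1]]] = [[13, -6], [12, -13]]
[s3, [s5, [s4, [s2, s1]]]] = [[6, 24], [74, -6]]

[[6, 24], [74, -6]]


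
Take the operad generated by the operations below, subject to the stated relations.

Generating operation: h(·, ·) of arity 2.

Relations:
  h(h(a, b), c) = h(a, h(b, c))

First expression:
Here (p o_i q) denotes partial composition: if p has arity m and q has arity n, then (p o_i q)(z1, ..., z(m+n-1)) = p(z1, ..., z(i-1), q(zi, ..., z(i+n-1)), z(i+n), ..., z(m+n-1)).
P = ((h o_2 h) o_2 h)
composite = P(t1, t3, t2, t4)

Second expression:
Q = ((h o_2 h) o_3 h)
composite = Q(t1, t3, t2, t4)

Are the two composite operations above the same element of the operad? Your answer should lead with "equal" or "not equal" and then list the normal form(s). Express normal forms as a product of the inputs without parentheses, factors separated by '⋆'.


equal; both compose to t1 ⋆ t3 ⋆ t2 ⋆ t4

The first expression, normalized: t1 ⋆ t3 ⋆ t2 ⋆ t4
The second expression, normalized: t1 ⋆ t3 ⋆ t2 ⋆ t4
Both agree, so they are equal.


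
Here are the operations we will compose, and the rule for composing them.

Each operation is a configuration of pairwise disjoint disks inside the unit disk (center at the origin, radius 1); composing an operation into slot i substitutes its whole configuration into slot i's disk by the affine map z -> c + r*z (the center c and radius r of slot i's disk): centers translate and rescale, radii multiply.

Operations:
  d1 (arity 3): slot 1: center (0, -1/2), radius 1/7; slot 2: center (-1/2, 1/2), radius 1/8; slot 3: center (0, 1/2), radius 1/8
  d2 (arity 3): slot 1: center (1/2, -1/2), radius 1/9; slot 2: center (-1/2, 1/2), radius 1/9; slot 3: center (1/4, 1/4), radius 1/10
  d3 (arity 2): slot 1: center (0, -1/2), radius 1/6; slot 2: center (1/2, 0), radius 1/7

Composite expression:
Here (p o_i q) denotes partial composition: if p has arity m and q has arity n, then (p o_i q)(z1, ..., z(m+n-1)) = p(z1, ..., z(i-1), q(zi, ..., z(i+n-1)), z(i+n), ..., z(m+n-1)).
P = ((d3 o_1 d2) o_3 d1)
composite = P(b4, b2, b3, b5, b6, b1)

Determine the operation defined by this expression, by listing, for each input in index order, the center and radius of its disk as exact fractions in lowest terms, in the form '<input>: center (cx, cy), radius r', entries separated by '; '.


b1: center (1/2, 0), radius 1/7; b2: center (-1/12, -5/12), radius 1/54; b3: center (1/24, -7/15), radius 1/420; b4: center (1/12, -7/12), radius 1/54; b5: center (1/30, -9/20), radius 1/480; b6: center (1/24, -9/20), radius 1/480

Nesting under d3 composes maps z -> c + r*z down each b-path.
input b4: applying the 2 nested substitutions gives center (1/12, -7/12), radius 1/54
input b2: applying the 2 nested substitutions gives center (-1/12, -5/12), radius 1/54
input b3: applying the 3 nested substitutions gives center (1/24, -7/15), radius 1/420
input b5: applying the 3 nested substitutions gives center (1/30, -9/20), radius 1/480
input b6: applying the 3 nested substitutions gives center (1/24, -9/20), radius 1/480
input b1: applying the 1 nested substitution gives center (1/2, 0), radius 1/7


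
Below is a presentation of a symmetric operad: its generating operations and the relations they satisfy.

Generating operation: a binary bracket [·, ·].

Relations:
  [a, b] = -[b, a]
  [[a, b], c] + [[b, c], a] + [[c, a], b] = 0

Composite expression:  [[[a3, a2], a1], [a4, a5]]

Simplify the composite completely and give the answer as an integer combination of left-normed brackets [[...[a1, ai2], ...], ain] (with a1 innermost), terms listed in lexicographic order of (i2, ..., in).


[[[[a1, a2], a3], a4], a5] - [[[[a1, a2], a3], a5], a4] - [[[[a1, a3], a2], a4], a5] + [[[[a1, a3], a2], a5], a4]

In the tensor algebra, words opening a1 carry the a1-anchored form.
Composite bracket: [[[a3, a2], a1], [a4, a5]]
Expanding via [a, b] = ab - ba: 16 signed words (2^4 = 16).
The a1-initial words carry the normal form:
  a1a2a3a4a5 appears with sign +1, giving the term +[[[[a1, a2], a3], a4], a5]
  a1a2a3a5a4 appears with sign -1, giving the term -[[[[a1, a2], a3], a5], a4]
  a1a3a2a4a5 appears with sign -1, giving the term -[[[[a1, a3], a2], a4], a5]
  a1a3a2a5a4 appears with sign +1, giving the term +[[[[a1, a3], a2], a5], a4]


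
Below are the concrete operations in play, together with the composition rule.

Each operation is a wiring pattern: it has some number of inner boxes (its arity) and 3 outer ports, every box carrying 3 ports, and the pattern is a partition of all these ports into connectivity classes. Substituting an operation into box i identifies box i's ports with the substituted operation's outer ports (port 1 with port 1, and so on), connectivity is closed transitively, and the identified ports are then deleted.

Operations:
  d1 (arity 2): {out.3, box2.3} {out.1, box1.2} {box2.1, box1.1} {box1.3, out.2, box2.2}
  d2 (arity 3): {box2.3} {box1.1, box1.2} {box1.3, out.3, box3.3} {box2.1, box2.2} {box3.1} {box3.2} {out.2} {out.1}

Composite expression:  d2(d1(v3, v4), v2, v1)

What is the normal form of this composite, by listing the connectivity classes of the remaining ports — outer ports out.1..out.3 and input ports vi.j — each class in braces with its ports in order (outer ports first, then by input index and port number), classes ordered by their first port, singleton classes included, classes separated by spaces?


Reachability decides: close wires over d2-identified ports.
the subtree at d1 composes to {out.1, v3.2} {out.2, v3.3, v4.2} {out.3, v4.3} {v3.1, v4.1} on (v3, v4); out.j = own outer ports
the subtree at d2 composes to {out.1} {out.2} {out.3, v1.3, v4.3} {v1.1} {v1.2} {v2.1, v2.2} {v2.3} {v3.1, v4.1} {v3.2, v3.3, v4.2} on (v3, v4, v2, v1); out.j = own outer ports

{out.1} {out.2} {out.3, v1.3, v4.3} {v1.1} {v1.2} {v2.1, v2.2} {v2.3} {v3.1, v4.1} {v3.2, v3.3, v4.2}


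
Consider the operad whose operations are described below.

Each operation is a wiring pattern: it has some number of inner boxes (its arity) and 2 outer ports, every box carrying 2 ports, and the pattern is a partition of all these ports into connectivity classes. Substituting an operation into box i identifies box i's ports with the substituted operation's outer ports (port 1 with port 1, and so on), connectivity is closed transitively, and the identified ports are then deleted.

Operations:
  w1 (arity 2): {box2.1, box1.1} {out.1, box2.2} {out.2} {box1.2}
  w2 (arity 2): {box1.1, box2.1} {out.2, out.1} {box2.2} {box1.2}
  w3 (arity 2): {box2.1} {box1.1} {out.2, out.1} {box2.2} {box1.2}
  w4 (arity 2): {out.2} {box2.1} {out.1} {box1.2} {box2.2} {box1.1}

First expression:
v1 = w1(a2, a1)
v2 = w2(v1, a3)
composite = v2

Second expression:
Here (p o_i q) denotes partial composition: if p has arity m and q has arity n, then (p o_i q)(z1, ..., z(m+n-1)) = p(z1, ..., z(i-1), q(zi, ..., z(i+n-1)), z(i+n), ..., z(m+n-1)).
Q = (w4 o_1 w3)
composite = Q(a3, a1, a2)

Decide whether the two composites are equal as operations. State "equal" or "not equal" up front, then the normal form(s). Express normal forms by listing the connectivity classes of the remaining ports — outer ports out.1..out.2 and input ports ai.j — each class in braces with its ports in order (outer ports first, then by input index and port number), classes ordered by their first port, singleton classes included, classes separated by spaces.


Normal form of the first expression: {out.1, out.2} {a1.1, a2.1} {a1.2, a3.1} {a2.2} {a3.2}
Normal form of the second expression: {out.1} {out.2} {a1.1} {a1.2} {a2.1} {a2.2} {a3.1} {a3.2}
The normal forms differ: not equal.

not equal: they reduce to {out.1, out.2} {a1.1, a2.1} {a1.2, a3.1} {a2.2} {a3.2} and {out.1} {out.2} {a1.1} {a1.2} {a2.1} {a2.2} {a3.1} {a3.2}


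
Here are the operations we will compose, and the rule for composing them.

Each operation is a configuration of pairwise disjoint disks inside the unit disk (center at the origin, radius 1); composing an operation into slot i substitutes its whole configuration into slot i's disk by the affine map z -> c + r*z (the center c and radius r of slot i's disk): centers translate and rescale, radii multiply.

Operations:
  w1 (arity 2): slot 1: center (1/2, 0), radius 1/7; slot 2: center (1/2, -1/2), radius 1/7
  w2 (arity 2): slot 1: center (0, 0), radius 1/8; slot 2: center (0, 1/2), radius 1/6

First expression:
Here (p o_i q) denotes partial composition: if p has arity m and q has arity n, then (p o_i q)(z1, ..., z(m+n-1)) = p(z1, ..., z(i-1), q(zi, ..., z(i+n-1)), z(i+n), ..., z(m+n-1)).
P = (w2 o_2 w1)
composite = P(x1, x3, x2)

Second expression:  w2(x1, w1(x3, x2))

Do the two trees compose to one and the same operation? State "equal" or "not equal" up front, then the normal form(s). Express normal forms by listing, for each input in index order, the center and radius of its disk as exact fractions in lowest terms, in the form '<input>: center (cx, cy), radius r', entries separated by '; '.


equal — both sides give x1: center (0, 0), radius 1/8; x2: center (1/12, 5/12), radius 1/42; x3: center (1/12, 1/2), radius 1/42


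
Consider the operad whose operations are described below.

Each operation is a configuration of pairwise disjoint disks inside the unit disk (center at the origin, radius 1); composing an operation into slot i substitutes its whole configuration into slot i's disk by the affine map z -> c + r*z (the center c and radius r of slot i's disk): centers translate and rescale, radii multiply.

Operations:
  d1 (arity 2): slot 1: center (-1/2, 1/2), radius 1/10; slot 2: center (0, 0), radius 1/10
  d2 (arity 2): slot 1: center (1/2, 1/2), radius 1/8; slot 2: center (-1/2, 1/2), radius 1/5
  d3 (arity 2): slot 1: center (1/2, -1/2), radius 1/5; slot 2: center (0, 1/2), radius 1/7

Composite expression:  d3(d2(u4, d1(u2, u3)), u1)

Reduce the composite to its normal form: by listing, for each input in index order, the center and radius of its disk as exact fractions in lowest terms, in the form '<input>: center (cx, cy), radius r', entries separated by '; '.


u1: center (0, 1/2), radius 1/7; u2: center (19/50, -19/50), radius 1/250; u3: center (2/5, -2/5), radius 1/250; u4: center (3/5, -2/5), radius 1/40

Affine substitution under d3: radii multiply and u-centers shift.
u4: after 2 affine steps, its disk has center (3/5, -2/5), radius 1/40
u2: after 3 affine steps, its disk has center (19/50, -19/50), radius 1/250
u3: after 3 affine steps, its disk has center (2/5, -2/5), radius 1/250
u1: after 1 affine step, its disk has center (0, 1/2), radius 1/7


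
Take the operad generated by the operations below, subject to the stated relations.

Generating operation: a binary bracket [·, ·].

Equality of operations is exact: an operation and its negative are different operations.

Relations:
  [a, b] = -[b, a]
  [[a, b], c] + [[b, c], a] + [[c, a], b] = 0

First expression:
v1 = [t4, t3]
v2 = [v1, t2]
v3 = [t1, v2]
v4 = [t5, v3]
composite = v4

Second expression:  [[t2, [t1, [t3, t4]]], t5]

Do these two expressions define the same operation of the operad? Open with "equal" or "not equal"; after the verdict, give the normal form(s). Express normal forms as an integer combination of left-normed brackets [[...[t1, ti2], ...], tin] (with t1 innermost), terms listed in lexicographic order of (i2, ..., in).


The first expression reduces to -[[[[t1, t2], t3], t4], t5] + [[[[t1, t2], t4], t3], t5] + [[[[t1, t3], t4], t2], t5] - [[[[t1, t4], t3], t2], t5]
The second expression reduces to -[[[[t1, t3], t4], t2], t5] + [[[[t1, t4], t3], t2], t5]
No match — not equal.

not equal; first: -[[[[t1, t2], t3], t4], t5] + [[[[t1, t2], t4], t3], t5] + [[[[t1, t3], t4], t2], t5] - [[[[t1, t4], t3], t2], t5]; second: -[[[[t1, t3], t4], t2], t5] + [[[[t1, t4], t3], t2], t5]


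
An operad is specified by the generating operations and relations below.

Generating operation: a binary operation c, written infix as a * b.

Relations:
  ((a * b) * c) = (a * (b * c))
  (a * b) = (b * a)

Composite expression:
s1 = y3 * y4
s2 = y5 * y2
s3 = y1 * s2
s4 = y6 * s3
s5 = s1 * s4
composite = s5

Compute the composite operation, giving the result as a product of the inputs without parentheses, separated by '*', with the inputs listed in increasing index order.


Reordering under c is free, so list the y-inputs canonically.
(y3 * y4) reduces to y3 * y4
(y5 * y2) reduces to y5 * y2
(y1 * (y5 * y2)) reduces to y1 * y5 * y2
(y6 * (y1 * (y5 * y2))) reduces to y6 * y1 * y5 * y2
((y3 * y4) * (y6 * (y1 * (y5 * y2)))) reduces to y3 * y4 * y6 * y1 * y5 * y2
putting the inputs in ascending order: y1 * y2 * y3 * y4 * y5 * y6

y1 * y2 * y3 * y4 * y5 * y6


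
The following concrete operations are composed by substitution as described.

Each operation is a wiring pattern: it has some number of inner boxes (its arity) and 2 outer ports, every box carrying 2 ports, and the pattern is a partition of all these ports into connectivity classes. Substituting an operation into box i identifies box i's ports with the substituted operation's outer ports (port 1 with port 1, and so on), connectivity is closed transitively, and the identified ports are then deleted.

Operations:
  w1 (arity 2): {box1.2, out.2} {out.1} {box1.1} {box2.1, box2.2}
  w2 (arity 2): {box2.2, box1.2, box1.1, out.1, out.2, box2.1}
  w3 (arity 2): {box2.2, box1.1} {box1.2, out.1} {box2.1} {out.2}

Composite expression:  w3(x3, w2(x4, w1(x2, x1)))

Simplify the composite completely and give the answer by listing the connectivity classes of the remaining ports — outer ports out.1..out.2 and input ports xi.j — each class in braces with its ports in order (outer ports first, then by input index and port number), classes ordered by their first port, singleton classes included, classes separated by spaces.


{out.1, x3.2} {out.2} {x1.1, x1.2} {x2.1} {x2.2, x3.1, x4.1, x4.2}


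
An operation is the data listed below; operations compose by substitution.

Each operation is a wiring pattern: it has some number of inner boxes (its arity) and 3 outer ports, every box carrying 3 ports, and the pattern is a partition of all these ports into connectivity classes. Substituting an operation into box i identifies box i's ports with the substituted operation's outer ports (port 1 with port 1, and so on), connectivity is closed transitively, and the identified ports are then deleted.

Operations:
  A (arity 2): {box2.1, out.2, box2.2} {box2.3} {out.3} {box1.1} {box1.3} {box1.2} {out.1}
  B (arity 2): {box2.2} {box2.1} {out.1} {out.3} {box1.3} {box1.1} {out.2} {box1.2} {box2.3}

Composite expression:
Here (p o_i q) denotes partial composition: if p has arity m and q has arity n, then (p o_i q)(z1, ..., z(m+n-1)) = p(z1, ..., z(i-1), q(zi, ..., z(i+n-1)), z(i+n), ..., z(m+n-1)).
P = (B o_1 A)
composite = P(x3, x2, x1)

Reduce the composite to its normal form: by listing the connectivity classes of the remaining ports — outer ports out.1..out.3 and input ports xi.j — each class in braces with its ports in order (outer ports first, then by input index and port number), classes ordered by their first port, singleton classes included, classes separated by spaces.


{out.1} {out.2} {out.3} {x1.1} {x1.2} {x1.3} {x2.1, x2.2} {x2.3} {x3.1} {x3.2} {x3.3}

After gluing at B, chains via deleted ports link the x-ports.
A over (x3, x2) gives {out.1} {out.2, x2.1, x2.2} {out.3} {x2.3} {x3.1} {x3.2} {x3.3}, out.j being that stage's outer ports
B over (x3, x2, x1) gives {out.1} {out.2} {out.3} {x1.1} {x1.2} {x1.3} {x2.1, x2.2} {x2.3} {x3.1} {x3.2} {x3.3}, out.j being that stage's outer ports


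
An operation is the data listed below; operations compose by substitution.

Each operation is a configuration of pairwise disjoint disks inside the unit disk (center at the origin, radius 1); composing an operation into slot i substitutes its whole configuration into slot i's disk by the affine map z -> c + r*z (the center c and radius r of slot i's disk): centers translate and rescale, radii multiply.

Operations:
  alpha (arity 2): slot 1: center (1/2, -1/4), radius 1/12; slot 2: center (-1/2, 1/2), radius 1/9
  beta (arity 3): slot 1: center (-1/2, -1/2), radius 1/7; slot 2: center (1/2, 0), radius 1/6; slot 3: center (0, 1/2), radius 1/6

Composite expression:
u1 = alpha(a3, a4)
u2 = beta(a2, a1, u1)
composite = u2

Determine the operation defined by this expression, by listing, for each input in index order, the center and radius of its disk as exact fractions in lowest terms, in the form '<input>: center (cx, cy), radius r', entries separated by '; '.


a1: center (1/2, 0), radius 1/6; a2: center (-1/2, -1/2), radius 1/7; a3: center (1/12, 11/24), radius 1/72; a4: center (-1/12, 7/12), radius 1/54

Only the slot chain above each a matters under beta; compose those maps.
input a2: applying the 1 nested substitution gives center (-1/2, -1/2), radius 1/7
input a1: applying the 1 nested substitution gives center (1/2, 0), radius 1/6
input a3: applying the 2 nested substitutions gives center (1/12, 11/24), radius 1/72
input a4: applying the 2 nested substitutions gives center (-1/12, 7/12), radius 1/54


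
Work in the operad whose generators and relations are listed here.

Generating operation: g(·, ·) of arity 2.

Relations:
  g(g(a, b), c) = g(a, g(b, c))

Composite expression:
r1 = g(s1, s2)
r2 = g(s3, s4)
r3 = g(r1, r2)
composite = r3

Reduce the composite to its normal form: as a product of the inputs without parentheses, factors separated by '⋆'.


s1 ⋆ s2 ⋆ s3 ⋆ s4


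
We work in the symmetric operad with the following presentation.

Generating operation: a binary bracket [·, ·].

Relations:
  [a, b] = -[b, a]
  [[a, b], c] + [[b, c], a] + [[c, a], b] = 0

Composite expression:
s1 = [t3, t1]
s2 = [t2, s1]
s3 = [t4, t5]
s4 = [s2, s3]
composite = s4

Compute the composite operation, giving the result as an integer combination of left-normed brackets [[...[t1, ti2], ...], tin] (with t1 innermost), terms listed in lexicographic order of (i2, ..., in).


[[[[t1, t3], t2], t4], t5] - [[[[t1, t3], t2], t5], t4]

A multilinear Lie element is pinned by t1-initial words (t1 innermost).
Composite bracket: [[t2, [t3, t1]], [t4, t5]]
Applying ab - ba throughout gives 16 signed words (2^4 = 16).
Coefficients come from the t1-initial words:
  word t1t3t2t4t5 has sign +1, contributing +[[[[t1, t3], t2], t4], t5]
  word t1t3t2t5t4 has sign -1, contributing -[[[[t1, t3], t2], t5], t4]


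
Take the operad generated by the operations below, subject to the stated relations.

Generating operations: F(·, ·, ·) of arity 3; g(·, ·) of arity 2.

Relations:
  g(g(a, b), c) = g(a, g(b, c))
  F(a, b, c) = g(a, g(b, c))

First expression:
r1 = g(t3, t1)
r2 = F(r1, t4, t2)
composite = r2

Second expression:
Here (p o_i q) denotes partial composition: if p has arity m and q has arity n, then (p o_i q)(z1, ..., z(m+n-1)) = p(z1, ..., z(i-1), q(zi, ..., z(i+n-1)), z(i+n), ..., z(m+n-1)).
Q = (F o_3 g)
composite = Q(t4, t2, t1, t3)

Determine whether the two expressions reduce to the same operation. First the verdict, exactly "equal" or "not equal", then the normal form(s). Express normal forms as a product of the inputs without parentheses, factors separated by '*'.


not equal; first: t3 * t1 * t4 * t2; second: t4 * t2 * t1 * t3


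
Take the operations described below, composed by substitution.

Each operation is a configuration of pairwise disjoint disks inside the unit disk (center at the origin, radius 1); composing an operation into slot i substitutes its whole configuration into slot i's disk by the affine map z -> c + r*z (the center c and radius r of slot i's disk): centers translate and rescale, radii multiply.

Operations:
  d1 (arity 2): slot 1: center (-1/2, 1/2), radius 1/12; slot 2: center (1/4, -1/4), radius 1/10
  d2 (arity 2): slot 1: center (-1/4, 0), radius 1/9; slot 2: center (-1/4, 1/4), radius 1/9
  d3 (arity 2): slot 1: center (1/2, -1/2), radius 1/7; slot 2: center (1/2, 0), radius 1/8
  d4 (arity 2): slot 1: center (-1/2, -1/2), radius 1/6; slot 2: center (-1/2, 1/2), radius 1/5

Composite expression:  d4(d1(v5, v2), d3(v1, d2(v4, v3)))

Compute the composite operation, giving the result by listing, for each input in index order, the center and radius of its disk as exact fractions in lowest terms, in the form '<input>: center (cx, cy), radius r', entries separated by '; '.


Below d4, radii multiply path by path; the v-disk centers shift.
for v5, the 2-step affine chain lands on center (-7/12, -5/12), radius 1/72
for v2, the 2-step affine chain lands on center (-11/24, -13/24), radius 1/60
for v1, the 2-step affine chain lands on center (-2/5, 2/5), radius 1/35
for v4, the 3-step affine chain lands on center (-13/32, 1/2), radius 1/360
for v3, the 3-step affine chain lands on center (-13/32, 81/160), radius 1/360

v1: center (-2/5, 2/5), radius 1/35; v2: center (-11/24, -13/24), radius 1/60; v3: center (-13/32, 81/160), radius 1/360; v4: center (-13/32, 1/2), radius 1/360; v5: center (-7/12, -5/12), radius 1/72


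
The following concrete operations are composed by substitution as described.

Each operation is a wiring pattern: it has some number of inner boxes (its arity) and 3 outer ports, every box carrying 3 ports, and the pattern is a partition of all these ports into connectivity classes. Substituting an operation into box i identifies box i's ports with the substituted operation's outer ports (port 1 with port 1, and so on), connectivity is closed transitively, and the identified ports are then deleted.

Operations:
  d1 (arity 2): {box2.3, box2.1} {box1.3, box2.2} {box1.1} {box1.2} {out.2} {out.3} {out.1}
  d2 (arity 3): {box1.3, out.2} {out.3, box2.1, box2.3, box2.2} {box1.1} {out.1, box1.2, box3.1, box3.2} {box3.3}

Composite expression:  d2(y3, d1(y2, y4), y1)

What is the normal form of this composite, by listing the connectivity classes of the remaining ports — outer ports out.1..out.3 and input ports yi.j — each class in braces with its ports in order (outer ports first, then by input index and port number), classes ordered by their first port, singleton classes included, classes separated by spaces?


{out.1, y1.1, y1.2, y3.2} {out.2, y3.3} {out.3} {y1.3} {y2.1} {y2.2} {y2.3, y4.2} {y3.1} {y4.1, y4.3}


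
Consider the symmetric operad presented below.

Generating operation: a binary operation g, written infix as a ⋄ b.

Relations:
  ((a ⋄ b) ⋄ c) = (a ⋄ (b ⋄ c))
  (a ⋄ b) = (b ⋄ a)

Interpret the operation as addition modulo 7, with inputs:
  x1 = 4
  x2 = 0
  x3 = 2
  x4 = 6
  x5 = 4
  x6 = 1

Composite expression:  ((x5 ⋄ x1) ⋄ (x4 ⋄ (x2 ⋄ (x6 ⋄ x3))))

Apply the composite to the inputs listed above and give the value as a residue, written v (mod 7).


3 (mod 7)

(x5 ⋄ x1) = 1
(x6 ⋄ x3) = 3
(x2 ⋄ (x6 ⋄ x3)) = 3
(x4 ⋄ (x2 ⋄ (x6 ⋄ x3))) = 2
((x5 ⋄ x1) ⋄ (x4 ⋄ (x2 ⋄ (x6 ⋄ x3)))) = 3


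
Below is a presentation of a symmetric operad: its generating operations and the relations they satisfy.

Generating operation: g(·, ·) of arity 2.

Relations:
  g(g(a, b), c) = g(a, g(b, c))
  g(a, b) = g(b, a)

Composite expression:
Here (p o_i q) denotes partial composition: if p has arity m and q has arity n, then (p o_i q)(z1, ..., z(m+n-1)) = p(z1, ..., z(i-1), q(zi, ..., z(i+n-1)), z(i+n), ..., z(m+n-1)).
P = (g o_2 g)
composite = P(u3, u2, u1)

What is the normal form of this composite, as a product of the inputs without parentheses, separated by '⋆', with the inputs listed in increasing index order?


u1 ⋆ u2 ⋆ u3


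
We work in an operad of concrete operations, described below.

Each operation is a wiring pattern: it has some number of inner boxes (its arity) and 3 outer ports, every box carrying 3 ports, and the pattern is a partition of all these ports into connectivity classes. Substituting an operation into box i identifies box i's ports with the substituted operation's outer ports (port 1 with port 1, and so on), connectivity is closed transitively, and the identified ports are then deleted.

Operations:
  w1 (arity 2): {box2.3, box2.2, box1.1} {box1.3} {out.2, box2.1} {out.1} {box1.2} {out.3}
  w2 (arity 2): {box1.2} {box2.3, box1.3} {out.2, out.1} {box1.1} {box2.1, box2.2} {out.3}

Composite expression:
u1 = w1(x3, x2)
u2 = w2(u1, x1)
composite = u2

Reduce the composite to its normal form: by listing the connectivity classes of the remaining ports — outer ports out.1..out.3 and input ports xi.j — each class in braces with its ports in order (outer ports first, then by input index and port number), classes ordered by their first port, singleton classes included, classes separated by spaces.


{out.1, out.2} {out.3} {x1.1, x1.2} {x1.3} {x2.1} {x2.2, x2.3, x3.1} {x3.2} {x3.3}

Substituting into w2 glues patterns; closure does the rest.
stage w1: inputs (x3, x2), connectivity {out.1} {out.2, x2.1} {out.3} {x2.2, x2.3, x3.1} {x3.2} {x3.3}, out.j its boundary
stage w2: inputs (x3, x2, x1), connectivity {out.1, out.2} {out.3} {x1.1, x1.2} {x1.3} {x2.1} {x2.2, x2.3, x3.1} {x3.2} {x3.3}, out.j its boundary


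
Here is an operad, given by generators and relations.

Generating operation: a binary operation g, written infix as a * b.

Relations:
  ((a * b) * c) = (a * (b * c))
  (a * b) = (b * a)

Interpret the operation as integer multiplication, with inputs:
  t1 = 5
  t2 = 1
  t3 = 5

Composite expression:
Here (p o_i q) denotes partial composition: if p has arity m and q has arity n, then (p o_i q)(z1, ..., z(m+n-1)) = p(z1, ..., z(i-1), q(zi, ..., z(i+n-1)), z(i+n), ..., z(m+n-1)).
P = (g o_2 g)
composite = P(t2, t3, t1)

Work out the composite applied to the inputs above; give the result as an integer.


25

(t3 * t1) = 25
(t2 * (t3 * t1)) = 25


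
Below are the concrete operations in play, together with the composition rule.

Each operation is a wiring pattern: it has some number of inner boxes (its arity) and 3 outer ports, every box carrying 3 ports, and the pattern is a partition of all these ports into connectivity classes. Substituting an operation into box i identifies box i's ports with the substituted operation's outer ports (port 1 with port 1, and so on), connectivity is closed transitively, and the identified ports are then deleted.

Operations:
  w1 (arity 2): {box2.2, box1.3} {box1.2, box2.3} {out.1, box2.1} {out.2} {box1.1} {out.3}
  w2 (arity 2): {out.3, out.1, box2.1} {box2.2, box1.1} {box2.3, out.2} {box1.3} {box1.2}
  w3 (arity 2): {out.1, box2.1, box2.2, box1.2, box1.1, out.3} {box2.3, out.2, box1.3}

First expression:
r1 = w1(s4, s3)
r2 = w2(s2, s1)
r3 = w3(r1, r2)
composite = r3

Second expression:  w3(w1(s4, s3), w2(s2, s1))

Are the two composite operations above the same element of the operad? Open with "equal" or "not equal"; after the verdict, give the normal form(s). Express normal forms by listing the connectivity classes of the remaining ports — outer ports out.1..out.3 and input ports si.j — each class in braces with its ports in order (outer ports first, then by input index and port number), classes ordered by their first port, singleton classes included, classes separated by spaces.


The first expression reduces to {out.1, out.2, out.3, s1.1, s1.3, s3.1} {s1.2, s2.1} {s2.2} {s2.3} {s3.2, s4.3} {s3.3, s4.2} {s4.1}
The second expression reduces to {out.1, out.2, out.3, s1.1, s1.3, s3.1} {s1.2, s2.1} {s2.2} {s2.3} {s3.2, s4.3} {s3.3, s4.2} {s4.1}
One common form — equal.

equal; both compose to {out.1, out.2, out.3, s1.1, s1.3, s3.1} {s1.2, s2.1} {s2.2} {s2.3} {s3.2, s4.3} {s3.3, s4.2} {s4.1}


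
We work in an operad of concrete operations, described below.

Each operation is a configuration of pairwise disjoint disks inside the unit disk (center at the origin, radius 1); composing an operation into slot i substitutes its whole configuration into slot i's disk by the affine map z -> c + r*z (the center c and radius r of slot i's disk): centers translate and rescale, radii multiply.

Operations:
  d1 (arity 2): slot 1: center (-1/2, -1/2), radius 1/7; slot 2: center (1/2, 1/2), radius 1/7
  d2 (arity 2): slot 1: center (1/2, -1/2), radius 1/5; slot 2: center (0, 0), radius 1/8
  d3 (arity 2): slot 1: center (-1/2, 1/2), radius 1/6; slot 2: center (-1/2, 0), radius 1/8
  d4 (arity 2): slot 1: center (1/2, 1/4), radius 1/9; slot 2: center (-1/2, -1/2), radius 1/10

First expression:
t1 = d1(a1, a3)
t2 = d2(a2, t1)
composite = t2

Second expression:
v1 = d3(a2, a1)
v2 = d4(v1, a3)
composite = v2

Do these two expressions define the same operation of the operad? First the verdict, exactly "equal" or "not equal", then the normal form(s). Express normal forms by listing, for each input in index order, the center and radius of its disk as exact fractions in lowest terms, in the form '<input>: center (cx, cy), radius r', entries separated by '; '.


Normal form of the first expression: a1: center (-1/16, -1/16), radius 1/56; a2: center (1/2, -1/2), radius 1/5; a3: center (1/16, 1/16), radius 1/56
Normal form of the second expression: a1: center (4/9, 1/4), radius 1/72; a2: center (4/9, 11/36), radius 1/54; a3: center (-1/2, -1/2), radius 1/10
Different reductions; not equal.

not equal; first: a1: center (-1/16, -1/16), radius 1/56; a2: center (1/2, -1/2), radius 1/5; a3: center (1/16, 1/16), radius 1/56; second: a1: center (4/9, 1/4), radius 1/72; a2: center (4/9, 11/36), radius 1/54; a3: center (-1/2, -1/2), radius 1/10


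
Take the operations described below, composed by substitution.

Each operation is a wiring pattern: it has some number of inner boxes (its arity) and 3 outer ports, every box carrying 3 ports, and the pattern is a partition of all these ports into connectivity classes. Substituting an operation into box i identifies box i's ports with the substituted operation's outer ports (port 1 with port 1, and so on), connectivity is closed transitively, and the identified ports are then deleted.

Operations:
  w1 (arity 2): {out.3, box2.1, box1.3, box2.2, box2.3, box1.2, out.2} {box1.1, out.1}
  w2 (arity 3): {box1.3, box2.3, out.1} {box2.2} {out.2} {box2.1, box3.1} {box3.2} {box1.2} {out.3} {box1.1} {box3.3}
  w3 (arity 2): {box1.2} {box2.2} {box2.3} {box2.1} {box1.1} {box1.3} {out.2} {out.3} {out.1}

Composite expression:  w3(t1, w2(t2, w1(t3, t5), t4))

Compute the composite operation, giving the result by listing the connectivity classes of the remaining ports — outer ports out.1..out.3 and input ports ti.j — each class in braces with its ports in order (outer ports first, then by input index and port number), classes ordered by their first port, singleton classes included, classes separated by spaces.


{out.1} {out.2} {out.3} {t1.1} {t1.2} {t1.3} {t2.1} {t2.2} {t2.3, t3.2, t3.3, t5.1, t5.2, t5.3} {t3.1, t4.1} {t4.2} {t4.3}

Two ports join when wires chain via w3-identified ports.
through w1, on inputs (t3, t5): {out.1, t3.1} {out.2, out.3, t3.2, t3.3, t5.1, t5.2, t5.3} (out.j = stage outer ports)
through w2, on inputs (t2, t3, t5, t4): {out.1, t2.3, t3.2, t3.3, t5.1, t5.2, t5.3} {out.2} {out.3} {t2.1} {t2.2} {t3.1, t4.1} {t4.2} {t4.3} (out.j = stage outer ports)
through w3, on inputs (t1, t2, t3, t5, t4): {out.1} {out.2} {out.3} {t1.1} {t1.2} {t1.3} {t2.1} {t2.2} {t2.3, t3.2, t3.3, t5.1, t5.2, t5.3} {t3.1, t4.1} {t4.2} {t4.3} (out.j = stage outer ports)


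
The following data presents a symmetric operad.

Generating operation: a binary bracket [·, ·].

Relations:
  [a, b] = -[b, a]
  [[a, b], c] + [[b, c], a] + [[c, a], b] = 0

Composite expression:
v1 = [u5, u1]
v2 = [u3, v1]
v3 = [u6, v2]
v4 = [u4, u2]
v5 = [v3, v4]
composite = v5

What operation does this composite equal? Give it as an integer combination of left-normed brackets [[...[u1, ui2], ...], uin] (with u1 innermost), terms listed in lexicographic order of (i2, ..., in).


[[[[[u1, u5], u3], u6], u2], u4] - [[[[[u1, u5], u3], u6], u4], u2]

A multilinear Lie element is pinned by u1-initial words (u1 innermost).
Composite bracket: [[u6, [u3, [u5, u1]]], [u4, u2]]
Under [a, b] = ab - ba we get 32 signed associative words (2^5 = 32).
Keep just the words that open with u1:
  u1u5u3u6u2u4 appears with sign +1, giving the term +[[[[[u1, u5], u3], u6], u2], u4]
  u1u5u3u6u4u2 appears with sign -1, giving the term -[[[[[u1, u5], u3], u6], u4], u2]


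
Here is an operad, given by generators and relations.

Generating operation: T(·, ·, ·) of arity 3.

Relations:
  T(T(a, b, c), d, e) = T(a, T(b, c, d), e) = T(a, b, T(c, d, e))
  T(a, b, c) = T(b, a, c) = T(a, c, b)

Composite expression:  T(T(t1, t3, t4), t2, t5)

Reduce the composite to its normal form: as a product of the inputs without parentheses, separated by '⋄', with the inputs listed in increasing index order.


t1 ⋄ t2 ⋄ t3 ⋄ t4 ⋄ t5

Key point: T commutes, so take the t-inputs in any fixed order.
T(t1, t3, t4) unparenthesizes to t1 ⋄ t3 ⋄ t4
T(T(t1, t3, t4), t2, t5) unparenthesizes to t1 ⋄ t3 ⋄ t4 ⋄ t2 ⋄ t5
sorting the factors by input index: t1 ⋄ t2 ⋄ t3 ⋄ t4 ⋄ t5


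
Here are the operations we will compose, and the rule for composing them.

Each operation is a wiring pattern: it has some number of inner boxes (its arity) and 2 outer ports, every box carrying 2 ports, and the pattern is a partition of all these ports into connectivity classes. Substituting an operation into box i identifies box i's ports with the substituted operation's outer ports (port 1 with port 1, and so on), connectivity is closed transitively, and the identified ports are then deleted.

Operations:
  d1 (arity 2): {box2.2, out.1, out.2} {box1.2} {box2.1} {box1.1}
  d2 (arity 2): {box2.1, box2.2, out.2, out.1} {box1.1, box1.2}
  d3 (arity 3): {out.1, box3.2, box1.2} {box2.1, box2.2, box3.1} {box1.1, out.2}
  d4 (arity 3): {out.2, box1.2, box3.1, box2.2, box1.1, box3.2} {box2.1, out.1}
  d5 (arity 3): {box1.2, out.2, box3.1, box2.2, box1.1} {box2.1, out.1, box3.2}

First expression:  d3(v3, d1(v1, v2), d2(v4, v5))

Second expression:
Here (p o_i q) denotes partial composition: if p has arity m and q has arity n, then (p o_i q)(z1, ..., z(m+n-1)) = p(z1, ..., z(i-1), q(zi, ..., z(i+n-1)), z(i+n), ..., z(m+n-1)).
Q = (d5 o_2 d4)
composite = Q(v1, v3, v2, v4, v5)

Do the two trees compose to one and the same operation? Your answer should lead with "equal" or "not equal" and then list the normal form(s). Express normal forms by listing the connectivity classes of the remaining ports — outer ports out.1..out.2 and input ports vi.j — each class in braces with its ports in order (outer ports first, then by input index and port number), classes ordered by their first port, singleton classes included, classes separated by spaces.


not equal: they reduce to {out.1, v2.2, v3.2, v5.1, v5.2} {out.2, v3.1} {v1.1} {v1.2} {v2.1} {v4.1, v4.2} and {out.1, v2.1, v5.2} {out.2, v1.1, v1.2, v2.2, v3.1, v3.2, v4.1, v4.2, v5.1}

The first expression reduces to {out.1, v2.2, v3.2, v5.1, v5.2} {out.2, v3.1} {v1.1} {v1.2} {v2.1} {v4.1, v4.2}
The second expression reduces to {out.1, v2.1, v5.2} {out.2, v1.1, v1.2, v2.2, v3.1, v3.2, v4.1, v4.2, v5.1}
Different reductions; not equal.
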